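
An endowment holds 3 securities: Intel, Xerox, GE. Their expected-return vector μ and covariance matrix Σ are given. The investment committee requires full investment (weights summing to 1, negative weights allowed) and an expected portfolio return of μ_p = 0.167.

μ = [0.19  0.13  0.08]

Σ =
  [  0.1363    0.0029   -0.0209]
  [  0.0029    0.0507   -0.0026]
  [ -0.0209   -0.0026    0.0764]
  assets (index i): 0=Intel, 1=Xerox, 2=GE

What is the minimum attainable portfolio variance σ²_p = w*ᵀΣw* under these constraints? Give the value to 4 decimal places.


0.0596

u=Σ⁻¹μ = [1.5798  2.5541  1.5662]
v=Σ⁻¹𝟙 = [9.4173  20.0235  16.3466]
a=μᵀu=0.757487  b=𝟙ᵀu=5.700069  c=𝟙ᵀv=45.787410  D=ac−b²=2.192562
λ₁=(c·0.167−b)/D = (45.787410·0.167−5.700069)/2.192562 = 0.887741
λ₂=(a−b·0.167)/D = (0.757487−5.700069·0.167)/2.192562 = -0.088675
w* = 0.887741·u + -0.088675·v:
  w_0 = 0.887741·1.5798 + -0.088675·9.4173 = 0.5674  (Intel)
  w_1 = 0.887741·2.5541 + -0.088675·20.0235 = 0.4918  (Xerox)
  w_2 = 0.887741·1.5662 + -0.088675·16.3466 = -0.0591  (GE)
Σw_i=1.0000  μᵀw=0.1670
σ²=wᵀΣw=λ₁·μ_p+λ₂ = 0.887741·0.167 + -0.088675 = 0.059578 ≈ 0.0596


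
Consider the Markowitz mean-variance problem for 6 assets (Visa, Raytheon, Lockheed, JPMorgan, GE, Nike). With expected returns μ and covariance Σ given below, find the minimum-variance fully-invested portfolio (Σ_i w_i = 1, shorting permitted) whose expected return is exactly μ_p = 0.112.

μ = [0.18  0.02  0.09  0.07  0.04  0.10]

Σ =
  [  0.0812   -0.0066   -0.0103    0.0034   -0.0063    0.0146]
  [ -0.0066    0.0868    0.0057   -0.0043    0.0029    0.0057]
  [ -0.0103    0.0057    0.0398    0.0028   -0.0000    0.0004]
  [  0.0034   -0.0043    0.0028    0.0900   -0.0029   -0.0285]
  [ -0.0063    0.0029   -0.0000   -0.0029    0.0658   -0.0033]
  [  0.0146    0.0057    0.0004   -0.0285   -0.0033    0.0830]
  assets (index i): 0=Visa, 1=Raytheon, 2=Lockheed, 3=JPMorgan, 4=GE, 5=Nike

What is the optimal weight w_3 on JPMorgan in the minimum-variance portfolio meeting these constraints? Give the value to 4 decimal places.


p=Σ⁻¹μ = [2.4097  0.1750  2.7782  0.9982  0.9318  1.1353]
q=Σ⁻¹𝟙 = [14.5402  10.1204  26.2054  15.4412  17.5599  14.6695]
a=μᵀp=0.907978  b=𝟙ᵀp=8.428358  c=𝟙ᵀq=98.536617  D=ac−b²=18.431917
λ₁=(c·0.112−b)/D = (98.536617·0.112−8.428358)/18.431917 = 0.141480
λ₂=(a−b·0.112)/D = (0.907978−8.428358·0.112)/18.431917 = -0.001953
w* = 0.141480·p + -0.001953·q:
  w_0 = 0.141480·2.4097 + -0.001953·14.5402 = 0.3125  (Visa)
  w_1 = 0.141480·0.1750 + -0.001953·10.1204 = 0.0050  (Raytheon)
  w_2 = 0.141480·2.7782 + -0.001953·26.2054 = 0.3419  (Lockheed)
  w_3 = 0.141480·0.9982 + -0.001953·15.4412 = 0.1111  (JPMorgan)
  w_4 = 0.141480·0.9318 + -0.001953·17.5599 = 0.0975  (GE)
  w_5 = 0.141480·1.1353 + -0.001953·14.6695 = 0.1320  (Nike)
Σw_i=1.0000  μᵀw=0.1120
σ²=wᵀΣw=λ₁·μ_p+λ₂ = 0.141480·0.112 + -0.001953 = 0.013893 ≈ 0.0139

0.1111


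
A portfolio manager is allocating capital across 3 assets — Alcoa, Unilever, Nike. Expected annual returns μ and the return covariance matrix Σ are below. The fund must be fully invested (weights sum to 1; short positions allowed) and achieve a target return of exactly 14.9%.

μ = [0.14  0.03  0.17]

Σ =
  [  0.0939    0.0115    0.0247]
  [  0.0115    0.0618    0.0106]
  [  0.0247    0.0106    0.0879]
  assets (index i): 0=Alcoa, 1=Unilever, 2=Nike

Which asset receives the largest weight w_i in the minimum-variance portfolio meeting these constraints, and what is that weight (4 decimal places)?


Nike (0.5583)

g=Σ⁻¹μ = [1.0599  0.0077  1.6353]
h=Σ⁻¹𝟙 = [6.9401  13.5533  7.7920]
a=μᵀg=0.426606  b=𝟙ᵀg=2.702849  c=𝟙ᵀh=28.285373  D=ac−b²=4.761322
λ₁=(c·0.149−b)/D = (28.285373·0.149−2.702849)/4.761322 = 0.317490
λ₂=(a−b·0.149)/D = (0.426606−2.702849·0.149)/4.761322 = 0.005016
w* = 0.317490·g + 0.005016·h:
  w_0 = 0.317490·1.0599 + 0.005016·6.9401 = 0.3713  (Alcoa)
  w_1 = 0.317490·0.0077 + 0.005016·13.5533 = 0.0704  (Unilever)
  w_2 = 0.317490·1.6353 + 0.005016·7.7920 = 0.5583  (Nike)
Σw_i=1.0000  μᵀw=0.1490
σ²=wᵀΣw=λ₁·μ_p+λ₂ = 0.317490·0.149 + 0.005016 = 0.052322 ≈ 0.0523


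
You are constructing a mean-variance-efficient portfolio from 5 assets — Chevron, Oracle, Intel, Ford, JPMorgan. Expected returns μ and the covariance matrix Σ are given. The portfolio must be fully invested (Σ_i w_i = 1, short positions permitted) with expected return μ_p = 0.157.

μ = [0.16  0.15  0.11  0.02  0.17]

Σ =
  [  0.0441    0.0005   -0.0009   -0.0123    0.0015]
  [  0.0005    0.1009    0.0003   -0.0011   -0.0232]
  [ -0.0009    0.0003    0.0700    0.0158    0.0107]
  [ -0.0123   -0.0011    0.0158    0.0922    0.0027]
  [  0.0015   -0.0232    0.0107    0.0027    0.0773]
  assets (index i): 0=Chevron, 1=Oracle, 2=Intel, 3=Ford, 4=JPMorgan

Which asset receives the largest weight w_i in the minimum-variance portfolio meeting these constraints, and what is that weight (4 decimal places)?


p=Σ⁻¹μ = [3.6695  2.0628  1.1108  0.4652  2.5771]
q=Σ⁻¹𝟙 = [25.6701  13.2629  9.5253  12.3669  14.6686]
a=μᵀp=1.466137  b=𝟙ᵀp=9.885427  c=𝟙ᵀq=75.493742  D=ac−b²=12.962531
λ₁=(c·0.157−b)/D = (75.493742·0.157−9.885427)/12.962531 = 0.151752
λ₂=(a−b·0.157)/D = (1.466137−9.885427·0.157)/12.962531 = -0.006625
w* = 0.151752·p + -0.006625·q:
  w_0 = 0.151752·3.6695 + -0.006625·25.6701 = 0.3868  (Chevron)
  w_1 = 0.151752·2.0628 + -0.006625·13.2629 = 0.2252  (Oracle)
  w_2 = 0.151752·1.1108 + -0.006625·9.5253 = 0.1055  (Intel)
  w_3 = 0.151752·0.4652 + -0.006625·12.3669 = -0.0113  (Ford)
  w_4 = 0.151752·2.5771 + -0.006625·14.6686 = 0.2939  (JPMorgan)
Σw_i=1.0000  μᵀw=0.1570
σ²=wᵀΣw=λ₁·μ_p+λ₂ = 0.151752·0.157 + -0.006625 = 0.017200 ≈ 0.0172

Chevron (0.3868)


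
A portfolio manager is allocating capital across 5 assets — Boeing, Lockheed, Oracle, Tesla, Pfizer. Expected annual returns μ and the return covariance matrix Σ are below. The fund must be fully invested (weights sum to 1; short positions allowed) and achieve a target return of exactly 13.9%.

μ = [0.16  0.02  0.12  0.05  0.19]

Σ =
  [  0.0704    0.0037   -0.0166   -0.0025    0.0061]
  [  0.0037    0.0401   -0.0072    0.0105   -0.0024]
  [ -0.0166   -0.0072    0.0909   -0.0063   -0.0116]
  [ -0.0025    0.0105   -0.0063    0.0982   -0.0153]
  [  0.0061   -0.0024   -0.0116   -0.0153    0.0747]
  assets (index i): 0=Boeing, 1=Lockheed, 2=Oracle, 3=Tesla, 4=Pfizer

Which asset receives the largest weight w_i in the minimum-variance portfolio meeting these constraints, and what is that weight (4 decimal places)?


g=Σ⁻¹μ = [2.5678  0.5548  2.2852  1.1192  2.9358]
h=Σ⁻¹𝟙 = [16.2464  24.8156  19.0999  12.0177  18.2849]
a=μᵀg=1.309919  b=𝟙ᵀg=9.462745  c=𝟙ᵀh=90.464533  D=ac−b²=28.957706
λ₁=(c·0.139−b)/D = (90.464533·0.139−9.462745)/28.957706 = 0.107461
λ₂=(a−b·0.139)/D = (1.309919−9.462745·0.139)/28.957706 = -0.000187
w* = 0.107461·g + -0.000187·h:
  w_0 = 0.107461·2.5678 + -0.000187·16.2464 = 0.2729  (Boeing)
  w_1 = 0.107461·0.5548 + -0.000187·24.8156 = 0.0550  (Lockheed)
  w_2 = 0.107461·2.2852 + -0.000187·19.0999 = 0.2420  (Oracle)
  w_3 = 0.107461·1.1192 + -0.000187·12.0177 = 0.1180  (Tesla)
  w_4 = 0.107461·2.9358 + -0.000187·18.2849 = 0.3121  (Pfizer)
Σw_i=1.0000  μᵀw=0.1390
σ²=wᵀΣw=λ₁·μ_p+λ₂ = 0.107461·0.139 + -0.000187 = 0.014751 ≈ 0.0148

Pfizer (0.3121)


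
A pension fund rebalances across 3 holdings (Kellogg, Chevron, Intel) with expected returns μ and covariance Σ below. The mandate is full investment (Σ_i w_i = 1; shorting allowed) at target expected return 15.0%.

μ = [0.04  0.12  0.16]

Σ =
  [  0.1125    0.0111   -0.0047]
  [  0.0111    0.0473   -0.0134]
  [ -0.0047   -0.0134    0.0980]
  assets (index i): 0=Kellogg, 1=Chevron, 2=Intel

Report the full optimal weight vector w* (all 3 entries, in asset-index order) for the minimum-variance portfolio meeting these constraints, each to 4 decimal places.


-0.1335  0.6504  0.4830

x=Σ⁻¹μ = [0.1369  3.0889  2.0616]
y=Σ⁻¹𝟙 = [7.1586  23.3544  13.7408]
a=μᵀx=0.705999  b=𝟙ᵀx=5.287402  c=𝟙ᵀy=44.253857  D=ac−b²=3.286538
λ₁=(c·0.150−b)/D = (44.253857·0.150−5.287402)/3.286538 = 0.410972
λ₂=(a−b·0.150)/D = (0.705999−5.287402·0.150)/3.286538 = -0.026506
w* = 0.410972·x + -0.026506·y:
  w_0 = 0.410972·0.1369 + -0.026506·7.1586 = -0.1335  (Kellogg)
  w_1 = 0.410972·3.0889 + -0.026506·23.3544 = 0.6504  (Chevron)
  w_2 = 0.410972·2.0616 + -0.026506·13.7408 = 0.4830  (Intel)
Σw_i=1.0000  μᵀw=0.1500
σ²=wᵀΣw=λ₁·μ_p+λ₂ = 0.410972·0.150 + -0.026506 = 0.035140 ≈ 0.0351


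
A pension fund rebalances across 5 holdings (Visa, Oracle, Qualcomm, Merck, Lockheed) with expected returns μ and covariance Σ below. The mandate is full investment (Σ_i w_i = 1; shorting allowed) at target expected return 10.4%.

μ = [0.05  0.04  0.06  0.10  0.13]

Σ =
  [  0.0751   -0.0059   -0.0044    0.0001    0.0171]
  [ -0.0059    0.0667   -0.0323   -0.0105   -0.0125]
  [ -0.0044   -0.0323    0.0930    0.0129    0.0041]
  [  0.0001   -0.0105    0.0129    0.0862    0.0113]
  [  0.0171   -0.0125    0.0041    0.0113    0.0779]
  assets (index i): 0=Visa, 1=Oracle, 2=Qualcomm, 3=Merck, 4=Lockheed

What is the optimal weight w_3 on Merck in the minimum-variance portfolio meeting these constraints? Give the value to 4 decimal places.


g=Σ⁻¹μ = [0.4794  1.5919  1.0120  0.9893  1.6222]
h=Σ⁻¹𝟙 = [14.0758  29.7087  19.7286  10.6877  11.9256]
a=μᵀg=0.458194  b=𝟙ᵀg=5.694948  c=𝟙ᵀh=86.126344  D=ac−b²=7.030128
λ₁=(c·0.104−b)/D = (86.126344·0.104−5.694948)/7.030128 = 0.464030
λ₂=(a−b·0.104)/D = (0.458194−5.694948·0.104)/7.030128 = -0.019072
w* = 0.464030·g + -0.019072·h:
  w_0 = 0.464030·0.4794 + -0.019072·14.0758 = -0.0460  (Visa)
  w_1 = 0.464030·1.5919 + -0.019072·29.7087 = 0.1721  (Oracle)
  w_2 = 0.464030·1.0120 + -0.019072·19.7286 = 0.0933  (Qualcomm)
  w_3 = 0.464030·0.9893 + -0.019072·10.6877 = 0.2552  (Merck)
  w_4 = 0.464030·1.6222 + -0.019072·11.9256 = 0.5253  (Lockheed)
Σw_i=1.0000  μᵀw=0.1040
σ²=wᵀΣw=λ₁·μ_p+λ₂ = 0.464030·0.104 + -0.019072 = 0.029187 ≈ 0.0292

0.2552


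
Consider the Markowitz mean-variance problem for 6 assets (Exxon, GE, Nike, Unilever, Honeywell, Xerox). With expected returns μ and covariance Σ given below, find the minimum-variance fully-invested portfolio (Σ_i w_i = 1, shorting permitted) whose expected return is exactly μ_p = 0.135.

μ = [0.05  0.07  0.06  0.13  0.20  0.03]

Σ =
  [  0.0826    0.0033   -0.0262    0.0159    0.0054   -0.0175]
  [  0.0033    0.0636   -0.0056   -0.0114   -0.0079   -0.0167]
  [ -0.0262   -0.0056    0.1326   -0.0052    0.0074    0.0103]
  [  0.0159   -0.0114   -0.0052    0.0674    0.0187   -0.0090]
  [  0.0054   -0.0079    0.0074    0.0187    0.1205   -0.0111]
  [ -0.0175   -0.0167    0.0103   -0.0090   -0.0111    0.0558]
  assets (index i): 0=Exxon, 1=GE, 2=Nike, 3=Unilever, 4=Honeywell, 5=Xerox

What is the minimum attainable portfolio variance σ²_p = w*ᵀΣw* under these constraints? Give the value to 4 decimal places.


p=Σ⁻¹μ = [0.5940  2.1800  0.5009  2.0064  1.6115  1.9281]
q=Σ⁻¹𝟙 = [17.2691  29.4009  9.6787  18.6260  9.2087  35.1858]
a=μᵀp=0.853333  b=𝟙ᵀp=8.820930  c=𝟙ᵀq=119.369150  D=ac−b²=24.052804
λ₁=(c·0.135−b)/D = (119.369150·0.135−8.820930)/24.052804 = 0.303246
λ₂=(a−b·0.135)/D = (0.853333−8.820930·0.135)/24.052804 = -0.014031
w* = 0.303246·p + -0.014031·q:
  w_0 = 0.303246·0.5940 + -0.014031·17.2691 = -0.0622  (Exxon)
  w_1 = 0.303246·2.1800 + -0.014031·29.4009 = 0.2485  (GE)
  w_2 = 0.303246·0.5009 + -0.014031·9.6787 = 0.0161  (Nike)
  w_3 = 0.303246·2.0064 + -0.014031·18.6260 = 0.3471  (Unilever)
  w_4 = 0.303246·1.6115 + -0.014031·9.2087 = 0.3595  (Honeywell)
  w_5 = 0.303246·1.9281 + -0.014031·35.1858 = 0.0910  (Xerox)
Σw_i=1.0000  μᵀw=0.1350
σ²=wᵀΣw=λ₁·μ_p+λ₂ = 0.303246·0.135 + -0.014031 = 0.026907 ≈ 0.0269

0.0269


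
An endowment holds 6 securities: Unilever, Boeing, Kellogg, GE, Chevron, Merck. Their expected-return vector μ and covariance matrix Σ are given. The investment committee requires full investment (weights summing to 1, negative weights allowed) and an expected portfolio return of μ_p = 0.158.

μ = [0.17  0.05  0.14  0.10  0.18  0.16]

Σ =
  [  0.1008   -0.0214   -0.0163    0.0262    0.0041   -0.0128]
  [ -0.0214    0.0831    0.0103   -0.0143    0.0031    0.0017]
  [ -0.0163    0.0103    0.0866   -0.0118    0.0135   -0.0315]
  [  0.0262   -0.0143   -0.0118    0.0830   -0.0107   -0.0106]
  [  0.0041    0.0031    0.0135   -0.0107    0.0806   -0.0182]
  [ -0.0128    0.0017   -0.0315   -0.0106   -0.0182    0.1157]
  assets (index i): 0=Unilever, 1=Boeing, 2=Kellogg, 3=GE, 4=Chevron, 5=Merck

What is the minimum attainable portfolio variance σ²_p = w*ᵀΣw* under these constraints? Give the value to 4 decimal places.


0.0140

x=Σ⁻¹μ = [2.1525  0.9600  2.8280  1.7919  2.5141  2.9365]
y=Σ⁻¹𝟙 = [13.5744  15.2011  19.3442  17.4385  14.5126  19.0685]
a=μᵀx=1.911411  b=𝟙ᵀx=13.182974  c=𝟙ᵀy=99.139356  D=ac−b²=15.705233
λ₁=(c·0.158−b)/D = (99.139356·0.158−13.182974)/15.705233 = 0.157976
λ₂=(a−b·0.158)/D = (1.911411−13.182974·0.158)/15.705233 = -0.010920
w* = 0.157976·x + -0.010920·y:
  w_0 = 0.157976·2.1525 + -0.010920·13.5744 = 0.1918  (Unilever)
  w_1 = 0.157976·0.9600 + -0.010920·15.2011 = -0.0143  (Boeing)
  w_2 = 0.157976·2.8280 + -0.010920·19.3442 = 0.2355  (Kellogg)
  w_3 = 0.157976·1.7919 + -0.010920·17.4385 = 0.0927  (GE)
  w_4 = 0.157976·2.5141 + -0.010920·14.5126 = 0.2387  (Chevron)
  w_5 = 0.157976·2.9365 + -0.010920·19.0685 = 0.2557  (Merck)
Σw_i=1.0000  μᵀw=0.1580
σ²=wᵀΣw=λ₁·μ_p+λ₂ = 0.157976·0.158 + -0.010920 = 0.014040 ≈ 0.0140


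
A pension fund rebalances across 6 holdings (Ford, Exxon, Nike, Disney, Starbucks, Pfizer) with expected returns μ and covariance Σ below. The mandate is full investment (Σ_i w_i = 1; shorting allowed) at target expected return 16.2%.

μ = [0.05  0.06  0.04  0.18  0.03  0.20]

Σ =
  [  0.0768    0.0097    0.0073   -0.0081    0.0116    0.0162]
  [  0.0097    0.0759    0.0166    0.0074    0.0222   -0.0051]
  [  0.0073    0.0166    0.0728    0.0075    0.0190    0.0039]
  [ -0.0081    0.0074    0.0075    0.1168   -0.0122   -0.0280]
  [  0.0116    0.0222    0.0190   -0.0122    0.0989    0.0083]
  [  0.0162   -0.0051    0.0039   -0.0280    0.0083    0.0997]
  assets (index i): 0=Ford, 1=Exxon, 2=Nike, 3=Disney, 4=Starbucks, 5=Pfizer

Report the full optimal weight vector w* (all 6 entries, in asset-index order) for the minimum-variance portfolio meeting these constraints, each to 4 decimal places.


0.0473  0.1199  0.0039  0.3608  0.0369  0.4312

g=Σ⁻¹μ = [0.2209  0.6820  -0.0364  2.1569  0.1794  2.5973]
h=Σ⁻¹𝟙 = [9.1485  8.1755  7.5255  11.5785  6.2288  11.4006]
a=μᵀg=0.963586  b=𝟙ᵀg=5.800090  c=𝟙ᵀh=54.057384  D=ac−b²=18.447885
λ₁=(c·0.162−b)/D = (54.057384·0.162−5.800090)/18.447885 = 0.160301
λ₂=(a−b·0.162)/D = (0.963586−5.800090·0.162)/18.447885 = 0.001299
w* = 0.160301·g + 0.001299·h:
  w_0 = 0.160301·0.2209 + 0.001299·9.1485 = 0.0473  (Ford)
  w_1 = 0.160301·0.6820 + 0.001299·8.1755 = 0.1199  (Exxon)
  w_2 = 0.160301·-0.0364 + 0.001299·7.5255 = 0.0039  (Nike)
  w_3 = 0.160301·2.1569 + 0.001299·11.5785 = 0.3608  (Disney)
  w_4 = 0.160301·0.1794 + 0.001299·6.2288 = 0.0369  (Starbucks)
  w_5 = 0.160301·2.5973 + 0.001299·11.4006 = 0.4312  (Pfizer)
Σw_i=1.0000  μᵀw=0.1620
σ²=wᵀΣw=λ₁·μ_p+λ₂ = 0.160301·0.162 + 0.001299 = 0.027268 ≈ 0.0273


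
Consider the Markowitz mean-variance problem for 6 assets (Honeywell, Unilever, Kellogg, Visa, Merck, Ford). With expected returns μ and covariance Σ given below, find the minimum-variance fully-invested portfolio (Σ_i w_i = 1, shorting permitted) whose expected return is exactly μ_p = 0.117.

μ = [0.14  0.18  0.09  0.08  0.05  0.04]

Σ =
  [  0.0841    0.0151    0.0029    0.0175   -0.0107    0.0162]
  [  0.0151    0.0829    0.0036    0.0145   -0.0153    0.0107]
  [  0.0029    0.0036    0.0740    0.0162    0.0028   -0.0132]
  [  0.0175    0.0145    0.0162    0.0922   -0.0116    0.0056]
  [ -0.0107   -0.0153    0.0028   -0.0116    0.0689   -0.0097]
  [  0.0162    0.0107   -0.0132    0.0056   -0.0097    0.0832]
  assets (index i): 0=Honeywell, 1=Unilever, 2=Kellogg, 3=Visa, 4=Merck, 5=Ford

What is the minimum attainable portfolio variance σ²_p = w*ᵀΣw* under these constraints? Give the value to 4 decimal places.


0.0182

p=Σ⁻¹μ = [1.3333  2.0675  0.9946  0.2794  1.4353  0.2616]
q=Σ⁻¹𝟙 = [8.1380  10.9275  12.6181  7.1860  20.7263  12.9640]
a=μᵀp=0.752902  b=𝟙ᵀp=6.371656  c=𝟙ᵀq=72.559918  D=ac−b²=14.032487
λ₁=(c·0.117−b)/D = (72.559918·0.117−6.371656)/14.032487 = 0.150925
λ₂=(a−b·0.117)/D = (0.752902−6.371656·0.117)/14.032487 = 0.000529
w* = 0.150925·p + 0.000529·q:
  w_0 = 0.150925·1.3333 + 0.000529·8.1380 = 0.2055  (Honeywell)
  w_1 = 0.150925·2.0675 + 0.000529·10.9275 = 0.3178  (Unilever)
  w_2 = 0.150925·0.9946 + 0.000529·12.6181 = 0.1568  (Kellogg)
  w_3 = 0.150925·0.2794 + 0.000529·7.1860 = 0.0460  (Visa)
  w_4 = 0.150925·1.4353 + 0.000529·20.7263 = 0.2276  (Merck)
  w_5 = 0.150925·0.2616 + 0.000529·12.9640 = 0.0463  (Ford)
Σw_i=1.0000  μᵀw=0.1170
σ²=wᵀΣw=λ₁·μ_p+λ₂ = 0.150925·0.117 + 0.000529 = 0.018187 ≈ 0.0182


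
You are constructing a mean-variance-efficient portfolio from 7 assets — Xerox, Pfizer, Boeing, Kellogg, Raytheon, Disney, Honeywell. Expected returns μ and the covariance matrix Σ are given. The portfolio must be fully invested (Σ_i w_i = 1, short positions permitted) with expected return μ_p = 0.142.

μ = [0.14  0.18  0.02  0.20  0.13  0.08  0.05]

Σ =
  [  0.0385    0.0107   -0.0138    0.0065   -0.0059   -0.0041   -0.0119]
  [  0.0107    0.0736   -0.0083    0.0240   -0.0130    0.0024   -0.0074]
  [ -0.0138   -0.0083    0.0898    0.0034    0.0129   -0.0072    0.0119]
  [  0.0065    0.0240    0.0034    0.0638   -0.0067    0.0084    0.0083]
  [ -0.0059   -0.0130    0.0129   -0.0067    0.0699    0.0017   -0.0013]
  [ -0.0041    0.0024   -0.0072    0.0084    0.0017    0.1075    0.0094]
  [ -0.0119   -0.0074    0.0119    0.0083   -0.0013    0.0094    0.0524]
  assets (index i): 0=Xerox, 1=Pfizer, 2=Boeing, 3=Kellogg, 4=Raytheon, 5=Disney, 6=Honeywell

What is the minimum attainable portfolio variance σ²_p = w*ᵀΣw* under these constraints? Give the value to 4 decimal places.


g=Σ⁻¹μ = [3.8852  1.8937  0.3532  2.0019  2.6850  0.5281  1.6785]
h=Σ⁻¹𝟙 = [37.5634  13.9080  12.7998  3.4725  18.2923  8.5311  25.0453]
a=μᵀg=1.767450  b=𝟙ᵀg=13.025574  c=𝟙ᵀh=119.612420  D=ac−b²=41.743413
λ₁=(c·0.142−b)/D = (119.612420·0.142−13.025574)/41.743413 = 0.094851
λ₂=(a−b·0.142)/D = (1.767450−13.025574·0.142)/41.743413 = -0.001969
w* = 0.094851·g + -0.001969·h:
  w_0 = 0.094851·3.8852 + -0.001969·37.5634 = 0.2946  (Xerox)
  w_1 = 0.094851·1.8937 + -0.001969·13.9080 = 0.1522  (Pfizer)
  w_2 = 0.094851·0.3532 + -0.001969·12.7998 = 0.0083  (Boeing)
  w_3 = 0.094851·2.0019 + -0.001969·3.4725 = 0.1830  (Kellogg)
  w_4 = 0.094851·2.6850 + -0.001969·18.2923 = 0.2187  (Raytheon)
  w_5 = 0.094851·0.5281 + -0.001969·8.5311 = 0.0333  (Disney)
  w_6 = 0.094851·1.6785 + -0.001969·25.0453 = 0.1099  (Honeywell)
Σw_i=1.0000  μᵀw=0.1420
σ²=wᵀΣw=λ₁·μ_p+λ₂ = 0.094851·0.142 + -0.001969 = 0.011500 ≈ 0.0115

0.0115


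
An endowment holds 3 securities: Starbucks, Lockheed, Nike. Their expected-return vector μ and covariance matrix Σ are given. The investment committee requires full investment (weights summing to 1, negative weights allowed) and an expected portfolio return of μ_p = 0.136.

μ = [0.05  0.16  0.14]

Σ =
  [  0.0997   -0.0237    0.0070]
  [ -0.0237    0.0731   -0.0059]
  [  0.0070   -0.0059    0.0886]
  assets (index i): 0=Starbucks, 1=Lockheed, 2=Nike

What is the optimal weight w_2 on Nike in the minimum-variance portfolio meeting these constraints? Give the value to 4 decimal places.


0.3279

x=Σ⁻¹μ = [1.0144  2.6530  1.6767]
y=Σ⁻¹𝟙 = [13.7570  19.0658  11.4694]
a=μᵀx=0.709934  b=𝟙ᵀx=5.344096  c=𝟙ᵀy=44.292222  D=ac−b²=2.885189
λ₁=(c·0.136−b)/D = (44.292222·0.136−5.344096)/2.885189 = 0.235564
λ₂=(a−b·0.136)/D = (0.709934−5.344096·0.136)/2.885189 = -0.005845
w* = 0.235564·x + -0.005845·y:
  w_0 = 0.235564·1.0144 + -0.005845·13.7570 = 0.1586  (Starbucks)
  w_1 = 0.235564·2.6530 + -0.005845·19.0658 = 0.5135  (Lockheed)
  w_2 = 0.235564·1.6767 + -0.005845·11.4694 = 0.3279  (Nike)
Σw_i=1.0000  μᵀw=0.1360
σ²=wᵀΣw=λ₁·μ_p+λ₂ = 0.235564·0.136 + -0.005845 = 0.026192 ≈ 0.0262


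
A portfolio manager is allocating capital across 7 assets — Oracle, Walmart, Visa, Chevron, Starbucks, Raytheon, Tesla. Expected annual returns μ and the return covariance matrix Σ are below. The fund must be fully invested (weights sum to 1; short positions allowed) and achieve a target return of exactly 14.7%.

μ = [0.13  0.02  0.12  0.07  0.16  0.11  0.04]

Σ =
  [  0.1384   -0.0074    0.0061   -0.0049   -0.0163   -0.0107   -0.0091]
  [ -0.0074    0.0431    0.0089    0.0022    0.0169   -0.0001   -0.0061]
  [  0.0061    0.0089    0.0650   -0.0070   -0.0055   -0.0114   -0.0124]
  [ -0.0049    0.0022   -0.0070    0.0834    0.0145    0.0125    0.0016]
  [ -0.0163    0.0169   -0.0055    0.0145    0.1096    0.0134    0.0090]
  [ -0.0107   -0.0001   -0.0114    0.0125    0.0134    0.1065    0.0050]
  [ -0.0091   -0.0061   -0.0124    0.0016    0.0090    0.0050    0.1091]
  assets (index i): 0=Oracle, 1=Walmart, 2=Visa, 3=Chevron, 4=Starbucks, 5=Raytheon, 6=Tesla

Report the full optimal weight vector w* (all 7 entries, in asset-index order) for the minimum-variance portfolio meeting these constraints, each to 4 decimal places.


u=Σ⁻¹μ = [1.1419  -0.3727  2.2820  0.6664  1.5374  1.0958  0.5136]
v=Σ⁻¹𝟙 = [10.0672  20.7365  17.2105  10.9679  4.6396  9.8224  12.1274]
a=μᵀu=0.848546  b=𝟙ᵀu=6.864376  c=𝟙ᵀv=85.571493  D=ac−b²=25.491699
λ₁=(c·0.147−b)/D = (85.571493·0.147−6.864376)/25.491699 = 0.224176
λ₂=(a−b·0.147)/D = (0.848546−6.864376·0.147)/25.491699 = -0.006297
w* = 0.224176·u + -0.006297·v:
  w_0 = 0.224176·1.1419 + -0.006297·10.0672 = 0.1926  (Oracle)
  w_1 = 0.224176·-0.3727 + -0.006297·20.7365 = -0.2141  (Walmart)
  w_2 = 0.224176·2.2820 + -0.006297·17.2105 = 0.4032  (Visa)
  w_3 = 0.224176·0.6664 + -0.006297·10.9679 = 0.0803  (Chevron)
  w_4 = 0.224176·1.5374 + -0.006297·4.6396 = 0.3154  (Starbucks)
  w_5 = 0.224176·1.0958 + -0.006297·9.8224 = 0.1838  (Raytheon)
  w_6 = 0.224176·0.5136 + -0.006297·12.1274 = 0.0388  (Tesla)
Σw_i=1.0000  μᵀw=0.1470
σ²=wᵀΣw=λ₁·μ_p+λ₂ = 0.224176·0.147 + -0.006297 = 0.026657 ≈ 0.0267

0.1926  -0.2141  0.4032  0.0803  0.3154  0.1838  0.0388


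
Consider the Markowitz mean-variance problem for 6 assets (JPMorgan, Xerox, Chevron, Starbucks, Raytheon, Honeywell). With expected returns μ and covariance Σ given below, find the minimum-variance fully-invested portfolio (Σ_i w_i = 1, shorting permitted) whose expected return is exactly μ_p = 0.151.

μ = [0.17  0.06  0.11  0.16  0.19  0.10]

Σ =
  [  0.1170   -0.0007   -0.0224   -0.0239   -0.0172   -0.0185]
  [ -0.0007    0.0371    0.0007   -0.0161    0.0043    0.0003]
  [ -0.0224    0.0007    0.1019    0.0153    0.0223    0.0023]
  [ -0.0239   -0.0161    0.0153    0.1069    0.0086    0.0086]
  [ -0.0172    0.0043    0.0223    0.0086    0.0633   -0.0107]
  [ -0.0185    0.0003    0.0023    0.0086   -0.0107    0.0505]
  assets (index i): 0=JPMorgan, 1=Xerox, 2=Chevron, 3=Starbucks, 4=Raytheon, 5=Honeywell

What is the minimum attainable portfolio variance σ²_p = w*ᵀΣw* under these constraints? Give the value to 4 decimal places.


u=Σ⁻¹μ = [3.0727  1.9696  0.5424  1.8029  3.8723  3.5829]
v=Σ⁻¹𝟙 = [20.2804  30.5865  7.0566  13.5977  19.7306  28.5932]
a=μᵀu=2.082697  b=𝟙ᵀu=14.842845  c=𝟙ᵀv=119.845002  D=ac−b²=29.290735
λ₁=(c·0.151−b)/D = (119.845002·0.151−14.842845)/29.290735 = 0.111085
λ₂=(a−b·0.151)/D = (2.082697−14.842845·0.151)/29.290735 = -0.005414
w* = 0.111085·u + -0.005414·v:
  w_0 = 0.111085·3.0727 + -0.005414·20.2804 = 0.2315  (JPMorgan)
  w_1 = 0.111085·1.9696 + -0.005414·30.5865 = 0.0532  (Xerox)
  w_2 = 0.111085·0.5424 + -0.005414·7.0566 = 0.0221  (Chevron)
  w_3 = 0.111085·1.8029 + -0.005414·13.5977 = 0.1267  (Starbucks)
  w_4 = 0.111085·3.8723 + -0.005414·19.7306 = 0.3233  (Raytheon)
  w_5 = 0.111085·3.5829 + -0.005414·28.5932 = 0.2432  (Honeywell)
Σw_i=1.0000  μᵀw=0.1510
σ²=wᵀΣw=λ₁·μ_p+λ₂ = 0.111085·0.151 + -0.005414 = 0.011360 ≈ 0.0114

0.0114


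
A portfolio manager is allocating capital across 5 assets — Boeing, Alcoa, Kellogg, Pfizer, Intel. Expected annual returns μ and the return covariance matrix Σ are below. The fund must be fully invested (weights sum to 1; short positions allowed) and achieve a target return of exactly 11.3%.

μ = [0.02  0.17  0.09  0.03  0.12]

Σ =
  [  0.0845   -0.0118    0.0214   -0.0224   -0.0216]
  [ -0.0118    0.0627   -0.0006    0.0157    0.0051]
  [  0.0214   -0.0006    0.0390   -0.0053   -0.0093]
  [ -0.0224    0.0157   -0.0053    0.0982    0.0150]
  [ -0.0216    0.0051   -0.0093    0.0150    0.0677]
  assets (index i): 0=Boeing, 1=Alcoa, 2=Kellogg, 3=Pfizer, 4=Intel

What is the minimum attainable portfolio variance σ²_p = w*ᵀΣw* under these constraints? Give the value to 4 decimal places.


x=Σ⁻¹μ = [0.4449  2.7001  2.5804  -0.2080  2.1116]
y=Σ⁻¹𝟙 = [15.6165  15.1104  23.3025  9.5791  19.6939]
a=μᵀx=0.947298  b=𝟙ᵀx=7.628972  c=𝟙ᵀy=83.302424  D=ac−b²=20.711023
λ₁=(c·0.113−b)/D = (83.302424·0.113−7.628972)/20.711023 = 0.086147
λ₂=(a−b·0.113)/D = (0.947298−7.628972·0.113)/20.711023 = 0.004115
w* = 0.086147·x + 0.004115·y:
  w_0 = 0.086147·0.4449 + 0.004115·15.6165 = 0.1026  (Boeing)
  w_1 = 0.086147·2.7001 + 0.004115·15.1104 = 0.2948  (Alcoa)
  w_2 = 0.086147·2.5804 + 0.004115·23.3025 = 0.3182  (Kellogg)
  w_3 = 0.086147·-0.2080 + 0.004115·9.5791 = 0.0215  (Pfizer)
  w_4 = 0.086147·2.1116 + 0.004115·19.6939 = 0.2629  (Intel)
Σw_i=1.0000  μᵀw=0.1130
σ²=wᵀΣw=λ₁·μ_p+λ₂ = 0.086147·0.113 + 0.004115 = 0.013850 ≈ 0.0138

0.0138


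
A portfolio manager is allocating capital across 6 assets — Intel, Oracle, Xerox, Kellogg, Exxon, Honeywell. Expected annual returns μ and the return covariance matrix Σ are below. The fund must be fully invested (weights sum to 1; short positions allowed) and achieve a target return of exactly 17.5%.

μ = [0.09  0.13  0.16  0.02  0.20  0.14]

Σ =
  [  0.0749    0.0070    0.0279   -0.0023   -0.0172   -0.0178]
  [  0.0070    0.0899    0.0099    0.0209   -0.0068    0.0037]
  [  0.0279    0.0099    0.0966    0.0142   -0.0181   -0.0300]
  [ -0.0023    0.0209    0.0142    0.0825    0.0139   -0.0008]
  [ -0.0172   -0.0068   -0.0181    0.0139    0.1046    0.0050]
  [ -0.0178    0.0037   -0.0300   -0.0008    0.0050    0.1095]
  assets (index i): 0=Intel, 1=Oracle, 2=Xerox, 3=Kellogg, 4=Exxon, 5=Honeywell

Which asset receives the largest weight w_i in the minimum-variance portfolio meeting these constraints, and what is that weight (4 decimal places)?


Exxon (0.3251)

u=Σ⁻¹μ = [1.2208  1.4215  2.3985  -0.9239  2.6494  1.9583]
v=Σ⁻¹𝟙 = [14.9972  7.6000  10.9456  6.6958  12.8662  13.7737]
a=μᵀu=1.463977  b=𝟙ᵀu=8.724538  c=𝟙ᵀv=66.878615  D=ac−b²=21.791198
λ₁=(c·0.175−b)/D = (66.878615·0.175−8.724538)/21.791198 = 0.136717
λ₂=(a−b·0.175)/D = (1.463977−8.724538·0.175)/21.791198 = -0.002883
w* = 0.136717·u + -0.002883·v:
  w_0 = 0.136717·1.2208 + -0.002883·14.9972 = 0.1237  (Intel)
  w_1 = 0.136717·1.4215 + -0.002883·7.6000 = 0.1724  (Oracle)
  w_2 = 0.136717·2.3985 + -0.002883·10.9456 = 0.2964  (Xerox)
  w_3 = 0.136717·-0.9239 + -0.002883·6.6958 = -0.1456  (Kellogg)
  w_4 = 0.136717·2.6494 + -0.002883·12.8662 = 0.3251  (Exxon)
  w_5 = 0.136717·1.9583 + -0.002883·13.7737 = 0.2280  (Honeywell)
Σw_i=1.0000  μᵀw=0.1750
σ²=wᵀΣw=λ₁·μ_p+λ₂ = 0.136717·0.175 + -0.002883 = 0.021043 ≈ 0.0210


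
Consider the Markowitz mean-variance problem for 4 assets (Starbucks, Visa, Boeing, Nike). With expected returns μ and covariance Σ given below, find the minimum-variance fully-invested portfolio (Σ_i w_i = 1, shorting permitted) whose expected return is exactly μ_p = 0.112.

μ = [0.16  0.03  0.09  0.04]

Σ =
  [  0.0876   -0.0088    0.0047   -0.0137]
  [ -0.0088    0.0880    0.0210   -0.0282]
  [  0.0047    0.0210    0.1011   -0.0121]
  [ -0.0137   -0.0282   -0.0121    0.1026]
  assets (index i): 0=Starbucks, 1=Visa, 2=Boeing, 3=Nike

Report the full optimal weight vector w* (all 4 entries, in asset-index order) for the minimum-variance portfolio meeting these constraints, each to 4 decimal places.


x=Σ⁻¹μ = [1.9956  0.6531  0.7727  0.9270]
y=Σ⁻¹𝟙 = [15.3633  16.5735  7.8017  17.2734]
a=μᵀx=0.445515  b=𝟙ᵀx=4.348426  c=𝟙ᵀy=57.011978  D=ac−b²=6.490854
λ₁=(c·0.112−b)/D = (57.011978·0.112−4.348426)/6.490854 = 0.313813
λ₂=(a−b·0.112)/D = (0.445515−4.348426·0.112)/6.490854 = -0.006395
w* = 0.313813·x + -0.006395·y:
  w_0 = 0.313813·1.9956 + -0.006395·15.3633 = 0.5280  (Starbucks)
  w_1 = 0.313813·0.6531 + -0.006395·16.5735 = 0.0990  (Visa)
  w_2 = 0.313813·0.7727 + -0.006395·7.8017 = 0.1926  (Boeing)
  w_3 = 0.313813·0.9270 + -0.006395·17.2734 = 0.1804  (Nike)
Σw_i=1.0000  μᵀw=0.1120
σ²=wᵀΣw=λ₁·μ_p+λ₂ = 0.313813·0.112 + -0.006395 = 0.028752 ≈ 0.0288

0.5280  0.0990  0.1926  0.1804


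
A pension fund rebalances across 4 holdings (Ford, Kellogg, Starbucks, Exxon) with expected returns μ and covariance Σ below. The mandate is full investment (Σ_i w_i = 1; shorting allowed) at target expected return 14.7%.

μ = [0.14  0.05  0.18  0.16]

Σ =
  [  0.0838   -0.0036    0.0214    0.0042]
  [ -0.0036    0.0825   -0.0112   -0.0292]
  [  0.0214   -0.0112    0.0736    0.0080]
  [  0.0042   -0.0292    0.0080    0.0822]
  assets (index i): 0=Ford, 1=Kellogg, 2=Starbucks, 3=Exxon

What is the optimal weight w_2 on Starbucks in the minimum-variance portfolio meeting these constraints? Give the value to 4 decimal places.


u=Σ⁻¹μ = [1.0821  1.7618  2.1483  2.3080]
v=Σ⁻¹𝟙 = [8.8030  20.4612  12.2067  17.7961]
a=μᵀu=0.995538  b=𝟙ᵀu=7.300071  c=𝟙ᵀv=59.267094  D=ac−b²=5.711610
λ₁=(c·0.147−b)/D = (59.267094·0.147−7.300071)/5.711610 = 0.247249
λ₂=(a−b·0.147)/D = (0.995538−7.300071·0.147)/5.711610 = -0.013582
w* = 0.247249·u + -0.013582·v:
  w_0 = 0.247249·1.0821 + -0.013582·8.8030 = 0.1480  (Ford)
  w_1 = 0.247249·1.7618 + -0.013582·20.4612 = 0.1577  (Kellogg)
  w_2 = 0.247249·2.1483 + -0.013582·12.2067 = 0.3654  (Starbucks)
  w_3 = 0.247249·2.3080 + -0.013582·17.7961 = 0.3289  (Exxon)
Σw_i=1.0000  μᵀw=0.1470
σ²=wᵀΣw=λ₁·μ_p+λ₂ = 0.247249·0.147 + -0.013582 = 0.022764 ≈ 0.0228

0.3654


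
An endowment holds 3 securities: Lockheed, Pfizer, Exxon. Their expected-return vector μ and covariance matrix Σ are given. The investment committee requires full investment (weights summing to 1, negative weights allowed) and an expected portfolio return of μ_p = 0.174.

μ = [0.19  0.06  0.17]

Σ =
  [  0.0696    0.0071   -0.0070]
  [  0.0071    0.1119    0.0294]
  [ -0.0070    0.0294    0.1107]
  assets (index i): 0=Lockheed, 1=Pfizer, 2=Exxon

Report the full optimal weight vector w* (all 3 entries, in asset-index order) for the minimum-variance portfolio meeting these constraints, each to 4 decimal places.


g=Σ⁻¹μ = [2.9168  -0.1084  1.7489]
h=Σ⁻¹𝟙 = [14.6232  5.7969  8.4186]
a=μᵀg=0.845011  b=𝟙ᵀg=4.557368  c=𝟙ᵀh=28.838590  D=ac−b²=3.599319
λ₁=(c·0.174−b)/D = (28.838590·0.174−4.557368)/3.599319 = 0.127954
λ₂=(a−b·0.174)/D = (0.845011−4.557368·0.174)/3.599319 = 0.014455
w* = 0.127954·g + 0.014455·h:
  w_0 = 0.127954·2.9168 + 0.014455·14.6232 = 0.5846  (Lockheed)
  w_1 = 0.127954·-0.1084 + 0.014455·5.7969 = 0.0699  (Pfizer)
  w_2 = 0.127954·1.7489 + 0.014455·8.4186 = 0.3455  (Exxon)
Σw_i=1.0000  μᵀw=0.1740
σ²=wᵀΣw=λ₁·μ_p+λ₂ = 0.127954·0.174 + 0.014455 = 0.036719 ≈ 0.0367

0.5846  0.0699  0.3455


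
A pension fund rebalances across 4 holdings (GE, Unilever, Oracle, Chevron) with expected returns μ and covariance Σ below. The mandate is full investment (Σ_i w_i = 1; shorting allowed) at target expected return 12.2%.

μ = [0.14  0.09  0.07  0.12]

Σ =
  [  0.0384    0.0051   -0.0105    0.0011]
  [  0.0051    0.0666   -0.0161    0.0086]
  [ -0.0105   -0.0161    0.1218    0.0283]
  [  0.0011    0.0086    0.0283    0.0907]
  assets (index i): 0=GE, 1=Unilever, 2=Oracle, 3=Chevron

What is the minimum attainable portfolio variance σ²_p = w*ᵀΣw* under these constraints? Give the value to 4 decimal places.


0.0190

g=Σ⁻¹μ = [3.6949  1.1528  0.8345  0.9085]
h=Σ⁻¹𝟙 = [26.9465  14.8981  11.1535  5.8059]
a=μᵀg=0.788480  b=𝟙ᵀg=6.590781  c=𝟙ᵀh=58.803897  D=ac−b²=2.927313
λ₁=(c·0.122−b)/D = (58.803897·0.122−6.590781)/2.927313 = 0.199259
λ₂=(a−b·0.122)/D = (0.788480−6.590781·0.122)/2.927313 = -0.005327
w* = 0.199259·g + -0.005327·h:
  w_0 = 0.199259·3.6949 + -0.005327·26.9465 = 0.5927  (GE)
  w_1 = 0.199259·1.1528 + -0.005327·14.8981 = 0.1503  (Unilever)
  w_2 = 0.199259·0.8345 + -0.005327·11.1535 = 0.1069  (Oracle)
  w_3 = 0.199259·0.9085 + -0.005327·5.8059 = 0.1501  (Chevron)
Σw_i=1.0000  μᵀw=0.1220
σ²=wᵀΣw=λ₁·μ_p+λ₂ = 0.199259·0.122 + -0.005327 = 0.018982 ≈ 0.0190


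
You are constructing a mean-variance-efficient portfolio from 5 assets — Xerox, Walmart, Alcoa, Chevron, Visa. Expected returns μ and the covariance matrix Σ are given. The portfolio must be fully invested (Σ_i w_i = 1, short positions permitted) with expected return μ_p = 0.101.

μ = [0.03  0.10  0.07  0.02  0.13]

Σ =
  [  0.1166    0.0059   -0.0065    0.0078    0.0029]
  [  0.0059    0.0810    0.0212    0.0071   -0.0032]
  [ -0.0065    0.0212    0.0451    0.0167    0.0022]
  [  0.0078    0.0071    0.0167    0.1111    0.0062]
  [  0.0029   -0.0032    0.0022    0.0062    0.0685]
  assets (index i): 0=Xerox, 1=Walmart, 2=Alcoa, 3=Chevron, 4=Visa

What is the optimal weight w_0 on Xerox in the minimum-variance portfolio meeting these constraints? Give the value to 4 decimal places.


g=Σ⁻¹μ = [0.2286  1.0282  1.0711  -0.1697  1.9171]
h=Σ⁻¹𝟙 = [8.5539  7.2401  17.6641  4.5237  13.5979]
a=μᵀg=0.430486  b=𝟙ᵀg=4.075309  c=𝟙ᵀh=51.579584  D=ac−b²=5.596136
λ₁=(c·0.101−b)/D = (51.579584·0.101−4.075309)/5.596136 = 0.202681
λ₂=(a−b·0.101)/D = (0.430486−4.075309·0.101)/5.596136 = 0.003374
w* = 0.202681·g + 0.003374·h:
  w_0 = 0.202681·0.2286 + 0.003374·8.5539 = 0.0752  (Xerox)
  w_1 = 0.202681·1.0282 + 0.003374·7.2401 = 0.2328  (Walmart)
  w_2 = 0.202681·1.0711 + 0.003374·17.6641 = 0.2767  (Alcoa)
  w_3 = 0.202681·-0.1697 + 0.003374·4.5237 = -0.0191  (Chevron)
  w_4 = 0.202681·1.9171 + 0.003374·13.5979 = 0.4344  (Visa)
Σw_i=1.0000  μᵀw=0.1010
σ²=wᵀΣw=λ₁·μ_p+λ₂ = 0.202681·0.101 + 0.003374 = 0.023844 ≈ 0.0238

0.0752


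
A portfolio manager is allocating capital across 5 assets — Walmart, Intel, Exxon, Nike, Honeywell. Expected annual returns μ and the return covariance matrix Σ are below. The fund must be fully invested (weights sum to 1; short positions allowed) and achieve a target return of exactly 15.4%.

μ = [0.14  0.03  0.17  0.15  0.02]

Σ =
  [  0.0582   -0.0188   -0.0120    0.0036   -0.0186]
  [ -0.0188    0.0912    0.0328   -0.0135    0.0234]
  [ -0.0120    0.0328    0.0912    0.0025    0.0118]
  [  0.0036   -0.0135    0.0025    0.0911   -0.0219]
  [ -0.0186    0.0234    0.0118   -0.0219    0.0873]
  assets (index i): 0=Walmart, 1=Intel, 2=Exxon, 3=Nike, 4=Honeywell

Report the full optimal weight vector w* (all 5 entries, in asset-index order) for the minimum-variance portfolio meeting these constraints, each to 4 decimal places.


u=Σ⁻¹μ = [3.1093  0.2524  2.0065  1.7441  0.9902]
v=Σ⁻¹𝟙 = [27.0004  11.7200  7.6889  15.5022  16.9155]
a=μᵀu=1.065384  b=𝟙ᵀu=8.102413  c=𝟙ᵀv=78.827092  D=ac−b²=18.332070
λ₁=(c·0.154−b)/D = (78.827092·0.154−8.102413)/18.332070 = 0.220213
λ₂=(a−b·0.154)/D = (1.065384−8.102413·0.154)/18.332070 = -0.009949
w* = 0.220213·u + -0.009949·v:
  w_0 = 0.220213·3.1093 + -0.009949·27.0004 = 0.4161  (Walmart)
  w_1 = 0.220213·0.2524 + -0.009949·11.7200 = -0.0610  (Intel)
  w_2 = 0.220213·2.0065 + -0.009949·7.6889 = 0.3654  (Exxon)
  w_3 = 0.220213·1.7441 + -0.009949·15.5022 = 0.2298  (Nike)
  w_4 = 0.220213·0.9902 + -0.009949·16.9155 = 0.0498  (Honeywell)
Σw_i=1.0000  μᵀw=0.1540
σ²=wᵀΣw=λ₁·μ_p+λ₂ = 0.220213·0.154 + -0.009949 = 0.023964 ≈ 0.0240

0.4161  -0.0610  0.3654  0.2298  0.0498


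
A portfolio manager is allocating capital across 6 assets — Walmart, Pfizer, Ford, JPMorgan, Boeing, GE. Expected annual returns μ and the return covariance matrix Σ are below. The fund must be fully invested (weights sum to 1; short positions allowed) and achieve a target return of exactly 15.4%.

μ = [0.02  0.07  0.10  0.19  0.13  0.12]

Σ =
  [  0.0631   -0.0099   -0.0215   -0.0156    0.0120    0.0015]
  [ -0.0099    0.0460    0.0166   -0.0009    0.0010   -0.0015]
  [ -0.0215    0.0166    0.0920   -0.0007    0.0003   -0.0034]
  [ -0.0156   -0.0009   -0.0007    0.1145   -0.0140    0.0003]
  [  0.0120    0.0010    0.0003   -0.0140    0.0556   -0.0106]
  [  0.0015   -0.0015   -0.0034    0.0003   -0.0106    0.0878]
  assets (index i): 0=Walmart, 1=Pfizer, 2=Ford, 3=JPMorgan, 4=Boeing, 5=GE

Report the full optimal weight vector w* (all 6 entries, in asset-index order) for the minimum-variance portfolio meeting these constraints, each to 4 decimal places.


-0.1067  0.0220  0.0924  0.3108  0.4527  0.2288

p=Σ⁻¹μ = [0.8217  1.3323  1.1107  2.1521  3.0111  1.7746]
q=Σ⁻¹𝟙 = [23.4177  22.4732  12.8565  14.4387  18.7796  14.0891]
a=μᵀp=1.234064  b=𝟙ᵀp=10.202519  c=𝟙ᵀq=106.054761  D=ac−b²=26.786983
λ₁=(c·0.154−b)/D = (106.054761·0.154−10.202519)/26.786983 = 0.228839
λ₂=(a−b·0.154)/D = (1.234064−10.202519·0.154)/26.786983 = -0.012585
w* = 0.228839·p + -0.012585·q:
  w_0 = 0.228839·0.8217 + -0.012585·23.4177 = -0.1067  (Walmart)
  w_1 = 0.228839·1.3323 + -0.012585·22.4732 = 0.0220  (Pfizer)
  w_2 = 0.228839·1.1107 + -0.012585·12.8565 = 0.0924  (Ford)
  w_3 = 0.228839·2.1521 + -0.012585·14.4387 = 0.3108  (JPMorgan)
  w_4 = 0.228839·3.0111 + -0.012585·18.7796 = 0.4527  (Boeing)
  w_5 = 0.228839·1.7746 + -0.012585·14.0891 = 0.2288  (GE)
Σw_i=1.0000  μᵀw=0.1540
σ²=wᵀΣw=λ₁·μ_p+λ₂ = 0.228839·0.154 + -0.012585 = 0.022656 ≈ 0.0227


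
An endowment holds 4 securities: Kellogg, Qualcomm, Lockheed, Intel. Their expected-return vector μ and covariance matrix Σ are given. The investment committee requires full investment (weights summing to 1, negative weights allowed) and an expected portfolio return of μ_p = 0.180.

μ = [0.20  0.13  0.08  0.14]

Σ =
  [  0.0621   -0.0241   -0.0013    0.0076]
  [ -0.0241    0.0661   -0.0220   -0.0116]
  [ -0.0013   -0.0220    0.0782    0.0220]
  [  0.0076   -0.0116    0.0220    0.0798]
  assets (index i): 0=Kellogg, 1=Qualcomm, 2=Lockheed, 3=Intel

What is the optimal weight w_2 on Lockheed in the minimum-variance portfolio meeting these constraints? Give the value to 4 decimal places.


g=Σ⁻¹μ = [4.9052  4.6759  2.0236  1.4090]
h=Σ⁻¹𝟙 = [28.5508  33.8742  20.2142  9.1634]
a=μᵀg=1.948068  b=𝟙ᵀg=13.013818  c=𝟙ᵀh=91.802611  D=ac−b²=9.478281
λ₁=(c·0.180−b)/D = (91.802611·0.180−13.013818)/9.478281 = 0.370389
λ₂=(a−b·0.180)/D = (1.948068−13.013818·0.180)/9.478281 = -0.041613
w* = 0.370389·g + -0.041613·h:
  w_0 = 0.370389·4.9052 + -0.041613·28.5508 = 0.6287  (Kellogg)
  w_1 = 0.370389·4.6759 + -0.041613·33.8742 = 0.3223  (Qualcomm)
  w_2 = 0.370389·2.0236 + -0.041613·20.2142 = -0.0916  (Lockheed)
  w_3 = 0.370389·1.4090 + -0.041613·9.1634 = 0.1406  (Intel)
Σw_i=1.0000  μᵀw=0.1800
σ²=wᵀΣw=λ₁·μ_p+λ₂ = 0.370389·0.180 + -0.041613 = 0.025057 ≈ 0.0251

-0.0916
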